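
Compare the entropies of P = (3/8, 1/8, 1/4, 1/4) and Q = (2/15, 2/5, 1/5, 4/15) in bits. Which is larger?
P

Computing entropies in bits:
H(P) = 1.9056
H(Q) = 1.8892

Distribution P has higher entropy.

Intuition: The distribution closer to uniform (more spread out) has higher entropy.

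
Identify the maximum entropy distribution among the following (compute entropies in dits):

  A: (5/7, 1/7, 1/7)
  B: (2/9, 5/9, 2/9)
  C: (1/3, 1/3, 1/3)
C

For a discrete distribution over n outcomes, entropy is maximized by the uniform distribution.

Computing entropies:
H(A) = 0.3458 dits
H(B) = 0.4321 dits
H(C) = 0.4771 dits

The uniform distribution (where all probabilities equal 1/3) achieves the maximum entropy of log_10(3) = 0.4771 dits.

Distribution C has the highest entropy.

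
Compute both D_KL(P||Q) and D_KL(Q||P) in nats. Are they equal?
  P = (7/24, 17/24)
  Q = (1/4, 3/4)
D_KL(P||Q) = 0.0045, D_KL(Q||P) = 0.0043

KL divergence is not symmetric: D_KL(P||Q) ≠ D_KL(Q||P) in general.

D_KL(P||Q) = 0.0045 nats
D_KL(Q||P) = 0.0043 nats

No, they are not equal!

This asymmetry is why KL divergence is not a true distance metric.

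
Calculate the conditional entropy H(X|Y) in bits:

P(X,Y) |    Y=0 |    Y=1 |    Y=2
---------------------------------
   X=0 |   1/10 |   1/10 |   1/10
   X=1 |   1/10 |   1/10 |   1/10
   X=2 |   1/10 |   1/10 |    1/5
1.5510 bits

Using the chain rule: H(X|Y) = H(X,Y) - H(Y)

First, compute H(X,Y) = 3.1219 bits

Marginal P(Y) = (3/10, 3/10, 2/5)
H(Y) = 1.5710 bits

H(X|Y) = H(X,Y) - H(Y) = 3.1219 - 1.5710 = 1.5510 bits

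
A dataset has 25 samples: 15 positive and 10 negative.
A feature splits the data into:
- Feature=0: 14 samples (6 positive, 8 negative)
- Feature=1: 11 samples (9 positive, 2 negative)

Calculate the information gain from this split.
0.1182 bits

Information Gain = H(Y) - H(Y|Feature)

Before split:
P(positive) = 15/25 = 0.6000
H(Y) = 0.9710 bits

After split:
Feature=0: H = 0.9852 bits (weight = 14/25)
Feature=1: H = 0.6840 bits (weight = 11/25)
H(Y|Feature) = (14/25)×0.9852 + (11/25)×0.6840 = 0.8527 bits

Information Gain = 0.9710 - 0.8527 = 0.1182 bits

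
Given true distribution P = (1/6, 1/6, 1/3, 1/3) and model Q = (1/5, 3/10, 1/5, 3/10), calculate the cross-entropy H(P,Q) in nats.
1.4067 nats

Cross-entropy: H(P,Q) = -Σ p(x) log q(x)

Alternatively: H(P,Q) = H(P) + D_KL(P||Q)
H(P) = 1.3297 nats
D_KL(P||Q) = 0.0770 nats

H(P,Q) = 1.3297 + 0.0770 = 1.4067 nats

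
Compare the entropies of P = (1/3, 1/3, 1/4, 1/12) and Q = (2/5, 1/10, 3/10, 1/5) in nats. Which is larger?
P

Computing entropies in nats:
H(P) = 1.2861
H(Q) = 1.2799

Distribution P has higher entropy.

Intuition: The distribution closer to uniform (more spread out) has higher entropy.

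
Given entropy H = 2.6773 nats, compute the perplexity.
14.5458

Perplexity is e^H (or exp(H) for natural log).

H = 2.6773 nats
Perplexity = e^2.6773 = 14.5458

Interpretation: The model's uncertainty is equivalent to choosing uniformly among 14.5 options.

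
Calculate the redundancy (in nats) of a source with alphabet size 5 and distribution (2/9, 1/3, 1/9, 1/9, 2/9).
0.0865 nats

Redundancy measures how far a source is from maximum entropy:
R = H_max - H(X)

Maximum entropy for 5 symbols: H_max = log_e(5) = 1.6094 nats
Actual entropy: H(X) = 1.5230 nats
Redundancy: R = 1.6094 - 1.5230 = 0.0865 nats

This redundancy represents potential for compression: the source could be compressed by 0.0865 nats per symbol.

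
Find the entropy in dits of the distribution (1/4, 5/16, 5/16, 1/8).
0.5791 dits

Shannon entropy is H(X) = -Σ p(x) log p(x).

For P = (1/4, 5/16, 5/16, 1/8):
H = -1/4 × log_10(1/4) -5/16 × log_10(5/16) -5/16 × log_10(5/16) -1/8 × log_10(1/8)
H = 0.5791 dits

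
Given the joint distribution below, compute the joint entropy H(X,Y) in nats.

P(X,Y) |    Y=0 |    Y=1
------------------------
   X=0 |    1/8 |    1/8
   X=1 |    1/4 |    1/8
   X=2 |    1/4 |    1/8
1.7329 nats

Joint entropy is H(X,Y) = -Σ_{x,y} p(x,y) log p(x,y).

Summing over all non-zero entries:
H(X,Y) = -[1/8·log_e(1/8) + 1/8·log_e(1/8) + 1/4·log_e(1/4) + 1/8·log_e(1/8) + 1/4·log_e(1/4) + 1/8·log_e(1/8)]
H(X,Y) = 1.7329 nats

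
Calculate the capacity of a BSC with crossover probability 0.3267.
0.0885 bits

For a binary symmetric channel (BSC) with error probability p:
Capacity C = 1 - H(p) bits per symbol

where H(p) = -p log₂(p) - (1-p) log₂(1-p) is the binary entropy function.

H(0.3267) = 0.9115 bits
C = 1 - 0.9115 = 0.0885 bits per symbol

This means we can reliably transmit up to 0.0885 bits of information per channel use.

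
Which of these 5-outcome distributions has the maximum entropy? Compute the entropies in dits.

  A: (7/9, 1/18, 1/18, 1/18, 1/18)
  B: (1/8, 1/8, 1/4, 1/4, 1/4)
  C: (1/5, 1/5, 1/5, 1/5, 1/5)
C

For a discrete distribution over n outcomes, entropy is maximized by the uniform distribution.

Computing entropies:
H(A) = 0.3638 dits
H(B) = 0.6773 dits
H(C) = 0.6990 dits

The uniform distribution (where all probabilities equal 1/5) achieves the maximum entropy of log_10(5) = 0.6990 dits.

Distribution C has the highest entropy.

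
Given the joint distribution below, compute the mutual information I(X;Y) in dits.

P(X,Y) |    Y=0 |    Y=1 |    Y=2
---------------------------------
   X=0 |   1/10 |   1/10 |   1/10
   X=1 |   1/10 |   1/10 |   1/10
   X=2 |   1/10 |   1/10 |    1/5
0.0060 dits

Mutual information: I(X;Y) = H(X) + H(Y) - H(X,Y)

Marginals:
P(X) = (3/10, 3/10, 2/5), H(X) = 0.4729 dits
P(Y) = (3/10, 3/10, 2/5), H(Y) = 0.4729 dits

Joint entropy: H(X,Y) = 0.9398 dits

I(X;Y) = 0.4729 + 0.4729 - 0.9398 = 0.0060 dits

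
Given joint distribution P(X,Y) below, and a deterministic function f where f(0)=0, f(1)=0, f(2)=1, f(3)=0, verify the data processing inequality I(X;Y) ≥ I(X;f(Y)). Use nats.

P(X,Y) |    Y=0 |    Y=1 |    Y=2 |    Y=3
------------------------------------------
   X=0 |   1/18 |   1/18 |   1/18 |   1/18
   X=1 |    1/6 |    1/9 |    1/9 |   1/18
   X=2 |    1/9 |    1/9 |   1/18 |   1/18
I(X;Y) = 0.0165, I(X;f(Y)) = 0.0046, inequality holds: 0.0165 ≥ 0.0046

Data Processing Inequality: For any Markov chain X → Y → Z, we have I(X;Y) ≥ I(X;Z).

Here Z = f(Y) is a deterministic function of Y, forming X → Y → Z.

Original I(X;Y) = 0.0165 nats

After applying f:
P(X,Z) where Z=f(Y):
- P(X,Z=0) = P(X,Y=0) + P(X,Y=1) + P(X,Y=3)
- P(X,Z=1) = P(X,Y=2)

I(X;Z) = I(X;f(Y)) = 0.0046 nats

Verification: 0.0165 ≥ 0.0046 ✓

Information cannot be created by processing; the function f can only lose information about X.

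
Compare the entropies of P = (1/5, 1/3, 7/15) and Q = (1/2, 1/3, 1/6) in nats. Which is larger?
P

Computing entropies in nats:
H(P) = 1.0438
H(Q) = 1.0114

Distribution P has higher entropy.

Intuition: The distribution closer to uniform (more spread out) has higher entropy.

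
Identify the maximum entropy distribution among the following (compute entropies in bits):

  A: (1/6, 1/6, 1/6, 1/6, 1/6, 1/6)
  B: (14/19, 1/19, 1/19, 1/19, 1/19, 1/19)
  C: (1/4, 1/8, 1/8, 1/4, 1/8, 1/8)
A

For a discrete distribution over n outcomes, entropy is maximized by the uniform distribution.

Computing entropies:
H(A) = 2.5850 bits
H(B) = 1.4425 bits
H(C) = 2.5000 bits

The uniform distribution (where all probabilities equal 1/6) achieves the maximum entropy of log_2(6) = 2.5850 bits.

Distribution A has the highest entropy.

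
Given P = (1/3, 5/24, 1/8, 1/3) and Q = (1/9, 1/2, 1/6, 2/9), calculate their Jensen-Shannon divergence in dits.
0.0291 dits

Jensen-Shannon divergence is:
JSD(P||Q) = 0.5 × D_KL(P||M) + 0.5 × D_KL(Q||M)
where M = 0.5 × (P + Q) is the mixture distribution.

M = 0.5 × (1/3, 5/24, 1/8, 1/3) + 0.5 × (1/9, 1/2, 1/6, 2/9) = (2/9, 0.354167, 0.145833, 5/18)

D_KL(P||M) = 0.0287 dits
D_KL(Q||M) = 0.0296 dits

JSD(P||Q) = 0.5 × 0.0287 + 0.5 × 0.0296 = 0.0291 dits

Unlike KL divergence, JSD is symmetric and bounded: 0 ≤ JSD ≤ log(2).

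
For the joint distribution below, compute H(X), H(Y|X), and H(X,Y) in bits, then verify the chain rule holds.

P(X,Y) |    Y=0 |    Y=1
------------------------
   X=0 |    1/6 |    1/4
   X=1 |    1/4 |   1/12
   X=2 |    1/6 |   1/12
H(X,Y) = 2.4591, H(X) = 1.5546, H(Y|X) = 0.9046 (all in bits)

Chain rule: H(X,Y) = H(X) + H(Y|X)

Left side — joint entropy directly:
H(X,Y) = -Σ p(x,y) log p(x,y) = 2.4591 bits

Right side — compute H(Y|X) from the conditional distributions:
P(X) = (5/12, 1/3, 1/4), so H(X) = 1.5546 bits
H(Y|X) = Σ_x P(X=x) · H(Y|X=x):
  P(Y|X=0) = (2/5, 3/5), H(Y|X=0) = 0.9710, weight P(X=0) = 5/12
  P(Y|X=1) = (3/4, 1/4), H(Y|X=1) = 0.8113, weight P(X=1) = 1/3
  P(Y|X=2) = (2/3, 1/3), H(Y|X=2) = 0.9183, weight P(X=2) = 1/4
H(Y|X) = 0.9046 bits

H(X) + H(Y|X) = 1.5546 + 0.9046 = 2.4591 bits

Both sides equal 2.4591 bits. ✓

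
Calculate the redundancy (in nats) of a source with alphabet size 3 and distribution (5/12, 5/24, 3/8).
0.0392 nats

Redundancy measures how far a source is from maximum entropy:
R = H_max - H(X)

Maximum entropy for 3 symbols: H_max = log_e(3) = 1.0986 nats
Actual entropy: H(X) = 1.0594 nats
Redundancy: R = 1.0986 - 1.0594 = 0.0392 nats

This redundancy represents potential for compression: the source could be compressed by 0.0392 nats per symbol.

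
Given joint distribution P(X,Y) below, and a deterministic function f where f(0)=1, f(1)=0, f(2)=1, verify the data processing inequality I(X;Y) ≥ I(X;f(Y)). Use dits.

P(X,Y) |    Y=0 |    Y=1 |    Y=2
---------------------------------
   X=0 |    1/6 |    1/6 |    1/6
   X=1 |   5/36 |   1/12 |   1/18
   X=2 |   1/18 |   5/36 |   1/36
I(X;Y) = 0.0201, I(X;f(Y)) = 0.0145, inequality holds: 0.0201 ≥ 0.0145

Data Processing Inequality: For any Markov chain X → Y → Z, we have I(X;Y) ≥ I(X;Z).

Here Z = f(Y) is a deterministic function of Y, forming X → Y → Z.

Original I(X;Y) = 0.0201 dits

After applying f:
P(X,Z) where Z=f(Y):
- P(X,Z=0) = P(X,Y=1)
- P(X,Z=1) = P(X,Y=0) + P(X,Y=2)

I(X;Z) = I(X;f(Y)) = 0.0145 dits

Verification: 0.0201 ≥ 0.0145 ✓

Information cannot be created by processing; the function f can only lose information about X.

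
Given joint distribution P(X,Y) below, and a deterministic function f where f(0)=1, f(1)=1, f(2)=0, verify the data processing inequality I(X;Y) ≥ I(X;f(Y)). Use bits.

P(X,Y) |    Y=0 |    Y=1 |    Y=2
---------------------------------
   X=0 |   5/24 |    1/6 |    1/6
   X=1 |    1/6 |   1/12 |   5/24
I(X;Y) = 0.0221, I(X;f(Y)) = 0.0165, inequality holds: 0.0221 ≥ 0.0165

Data Processing Inequality: For any Markov chain X → Y → Z, we have I(X;Y) ≥ I(X;Z).

Here Z = f(Y) is a deterministic function of Y, forming X → Y → Z.

Original I(X;Y) = 0.0221 bits

After applying f:
P(X,Z) where Z=f(Y):
- P(X,Z=0) = P(X,Y=2)
- P(X,Z=1) = P(X,Y=0) + P(X,Y=1)

I(X;Z) = I(X;f(Y)) = 0.0165 bits

Verification: 0.0221 ≥ 0.0165 ✓

Information cannot be created by processing; the function f can only lose information about X.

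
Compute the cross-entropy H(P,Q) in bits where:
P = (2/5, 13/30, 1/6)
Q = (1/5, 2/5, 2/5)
1.7219 bits

Cross-entropy: H(P,Q) = -Σ p(x) log q(x)

Alternatively: H(P,Q) = H(P) + D_KL(P||Q)
H(P) = 1.4824 bits
D_KL(P||Q) = 0.2395 bits

H(P,Q) = 1.4824 + 0.2395 = 1.7219 bits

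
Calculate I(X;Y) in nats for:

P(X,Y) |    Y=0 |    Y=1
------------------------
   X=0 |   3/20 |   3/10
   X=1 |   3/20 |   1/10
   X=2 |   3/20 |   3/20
0.0255 nats

Mutual information: I(X;Y) = H(X) + H(Y) - H(X,Y)

Marginals:
P(X) = (9/20, 1/4, 3/10), H(X) = 1.0671 nats
P(Y) = (9/20, 11/20), H(Y) = 0.6881 nats

Joint entropy: H(X,Y) = 1.7297 nats

I(X;Y) = 1.0671 + 0.6881 - 1.7297 = 0.0255 nats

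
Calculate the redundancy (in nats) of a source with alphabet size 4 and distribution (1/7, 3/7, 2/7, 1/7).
0.1093 nats

Redundancy measures how far a source is from maximum entropy:
R = H_max - H(X)

Maximum entropy for 4 symbols: H_max = log_e(4) = 1.3863 nats
Actual entropy: H(X) = 1.2770 nats
Redundancy: R = 1.3863 - 1.2770 = 0.1093 nats

This redundancy represents potential for compression: the source could be compressed by 0.1093 nats per symbol.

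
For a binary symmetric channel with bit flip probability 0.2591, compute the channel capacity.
0.1746 bits

For a binary symmetric channel (BSC) with error probability p:
Capacity C = 1 - H(p) bits per symbol

where H(p) = -p log₂(p) - (1-p) log₂(1-p) is the binary entropy function.

H(0.2591) = 0.8254 bits
C = 1 - 0.8254 = 0.1746 bits per symbol

This means we can reliably transmit up to 0.1746 bits of information per channel use.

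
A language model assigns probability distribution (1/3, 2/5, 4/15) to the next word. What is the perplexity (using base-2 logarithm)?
2.9600

Perplexity is 2^H (or exp(H) for natural log).

First, H = -Σ p log p = 1.5656 bits
Perplexity = 2^1.5656 = 2.9600

Interpretation: The model's uncertainty is equivalent to choosing uniformly among 3.0 options.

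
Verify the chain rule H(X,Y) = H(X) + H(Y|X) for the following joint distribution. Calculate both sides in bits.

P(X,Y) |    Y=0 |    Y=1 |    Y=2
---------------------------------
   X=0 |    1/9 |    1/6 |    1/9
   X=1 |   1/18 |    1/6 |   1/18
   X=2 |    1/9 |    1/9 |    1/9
H(X,Y) = 3.0860, H(X) = 1.5715, H(Y|X) = 1.5145 (all in bits)

Chain rule: H(X,Y) = H(X) + H(Y|X)

Left side — joint entropy directly:
H(X,Y) = -Σ p(x,y) log p(x,y) = 3.0860 bits

Right side — compute H(Y|X) from the conditional distributions:
P(X) = (7/18, 5/18, 1/3), so H(X) = 1.5715 bits
H(Y|X) = Σ_x P(X=x) · H(Y|X=x):
  P(Y|X=0) = (2/7, 3/7, 2/7), H(Y|X=0) = 1.5567, weight P(X=0) = 7/18
  P(Y|X=1) = (1/5, 3/5, 1/5), H(Y|X=1) = 1.3710, weight P(X=1) = 5/18
  P(Y|X=2) = (1/3, 1/3, 1/3), H(Y|X=2) = 1.5850, weight P(X=2) = 1/3
H(Y|X) = 1.5145 bits

H(X) + H(Y|X) = 1.5715 + 1.5145 = 3.0860 bits

Both sides equal 3.0860 bits. ✓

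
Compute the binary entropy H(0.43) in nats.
0.6833 nats

The binary entropy function is:
H(p) = -p log(p) - (1-p) log(1-p)

H(0.43) = -0.43 × log_e(0.43) - 0.57 × log_e(0.57)
H(0.43) = 0.6833 nats

Note: Binary entropy is maximized at p=0.5 (H=1 bit) and minimized at p=0 or p=1 (H=0).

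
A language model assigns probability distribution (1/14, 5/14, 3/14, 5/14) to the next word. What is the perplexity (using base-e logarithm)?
3.5045

Perplexity is e^H (or exp(H) for natural log).

First, H = -Σ p log p = 1.2540 nats
Perplexity = e^1.2540 = 3.5045

Interpretation: The model's uncertainty is equivalent to choosing uniformly among 3.5 options.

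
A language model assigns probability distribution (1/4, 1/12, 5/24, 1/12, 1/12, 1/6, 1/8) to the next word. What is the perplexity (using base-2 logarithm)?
6.3799

Perplexity is 2^H (or exp(H) for natural log).

First, H = -Σ p log p = 2.6735 bits
Perplexity = 2^2.6735 = 6.3799

Interpretation: The model's uncertainty is equivalent to choosing uniformly among 6.4 options.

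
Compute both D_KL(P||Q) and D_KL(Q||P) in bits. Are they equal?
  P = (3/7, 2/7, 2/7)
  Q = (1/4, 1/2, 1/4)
D_KL(P||Q) = 0.1576, D_KL(Q||P) = 0.1611

KL divergence is not symmetric: D_KL(P||Q) ≠ D_KL(Q||P) in general.

D_KL(P||Q) = 0.1576 bits
D_KL(Q||P) = 0.1611 bits

No, they are not equal!

This asymmetry is why KL divergence is not a true distance metric.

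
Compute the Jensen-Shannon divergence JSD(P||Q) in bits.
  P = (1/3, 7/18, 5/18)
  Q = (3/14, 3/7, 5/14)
0.0137 bits

Jensen-Shannon divergence is:
JSD(P||Q) = 0.5 × D_KL(P||M) + 0.5 × D_KL(Q||M)
where M = 0.5 × (P + Q) is the mixture distribution.

M = 0.5 × (1/3, 7/18, 5/18) + 0.5 × (3/14, 3/7, 5/14) = (0.27381, 0.40873, 0.31746)

D_KL(P||M) = 0.0132 bits
D_KL(Q||M) = 0.0142 bits

JSD(P||Q) = 0.5 × 0.0132 + 0.5 × 0.0142 = 0.0137 bits

Unlike KL divergence, JSD is symmetric and bounded: 0 ≤ JSD ≤ log(2).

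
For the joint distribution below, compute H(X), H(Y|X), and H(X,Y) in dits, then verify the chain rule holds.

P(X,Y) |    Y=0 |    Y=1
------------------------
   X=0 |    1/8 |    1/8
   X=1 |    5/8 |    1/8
H(X,Y) = 0.4662, H(X) = 0.2442, H(Y|X) = 0.2220 (all in dits)

Chain rule: H(X,Y) = H(X) + H(Y|X)

Left side — joint entropy directly:
H(X,Y) = -Σ p(x,y) log p(x,y) = 0.4662 dits

Right side — compute H(Y|X) from the conditional distributions:
P(X) = (1/4, 3/4), so H(X) = 0.2442 dits
H(Y|X) = Σ_x P(X=x) · H(Y|X=x):
  P(Y|X=0) = (1/2, 1/2), H(Y|X=0) = 0.3010, weight P(X=0) = 1/4
  P(Y|X=1) = (5/6, 1/6), H(Y|X=1) = 0.1957, weight P(X=1) = 3/4
H(Y|X) = 0.2220 dits

H(X) + H(Y|X) = 0.2442 + 0.2220 = 0.4662 dits

Both sides equal 0.4662 dits. ✓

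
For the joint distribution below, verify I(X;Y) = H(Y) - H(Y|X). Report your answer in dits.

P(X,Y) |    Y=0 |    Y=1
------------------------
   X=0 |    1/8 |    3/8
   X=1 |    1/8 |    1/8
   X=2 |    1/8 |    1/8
I(X;Y) = 0.0147 dits

Mutual information has multiple equivalent forms:
- I(X;Y) = H(X) - H(X|Y)
- I(X;Y) = H(Y) - H(Y|X)
- I(X;Y) = H(X) + H(Y) - H(X,Y)

Computing all quantities:
H(X) = 0.4515, H(Y) = 0.2873, H(X,Y) = 0.7242
H(X|Y) = 0.4369, H(Y|X) = 0.2726

Verification:
H(X) - H(X|Y) = 0.4515 - 0.4369 = 0.0147
H(Y) - H(Y|X) = 0.2873 - 0.2726 = 0.0147
H(X) + H(Y) - H(X,Y) = 0.4515 + 0.2873 - 0.7242 = 0.0147

All forms give I(X;Y) = 0.0147 dits. ✓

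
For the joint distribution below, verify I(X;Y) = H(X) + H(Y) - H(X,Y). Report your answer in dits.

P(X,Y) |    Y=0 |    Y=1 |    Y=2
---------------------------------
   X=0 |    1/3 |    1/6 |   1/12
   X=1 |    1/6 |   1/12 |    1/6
I(X;Y) = 0.0185 dits

Mutual information has multiple equivalent forms:
- I(X;Y) = H(X) - H(X|Y)
- I(X;Y) = H(Y) - H(Y|X)
- I(X;Y) = H(X) + H(Y) - H(X,Y)

Computing all quantities:
H(X) = 0.2950, H(Y) = 0.4515, H(X,Y) = 0.7280
H(X|Y) = 0.2764, H(Y|X) = 0.4330

Verification:
H(X) - H(X|Y) = 0.2950 - 0.2764 = 0.0185
H(Y) - H(Y|X) = 0.4515 - 0.4330 = 0.0185
H(X) + H(Y) - H(X,Y) = 0.2950 + 0.4515 - 0.7280 = 0.0185

All forms give I(X;Y) = 0.0185 dits. ✓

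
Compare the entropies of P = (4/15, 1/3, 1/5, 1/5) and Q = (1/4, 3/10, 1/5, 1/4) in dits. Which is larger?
Q

Computing entropies in dits:
H(P) = 0.5917
H(Q) = 0.5977

Distribution Q has higher entropy.

Intuition: The distribution closer to uniform (more spread out) has higher entropy.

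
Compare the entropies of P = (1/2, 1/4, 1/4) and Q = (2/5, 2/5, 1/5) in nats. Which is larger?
Q

Computing entropies in nats:
H(P) = 1.0397
H(Q) = 1.0549

Distribution Q has higher entropy.

Intuition: The distribution closer to uniform (more spread out) has higher entropy.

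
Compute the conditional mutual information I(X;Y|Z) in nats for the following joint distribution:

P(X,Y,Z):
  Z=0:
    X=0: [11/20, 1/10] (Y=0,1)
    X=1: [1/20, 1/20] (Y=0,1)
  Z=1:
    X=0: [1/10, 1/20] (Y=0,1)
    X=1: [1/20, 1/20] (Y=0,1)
0.0304 nats

Conditional mutual information: I(X;Y|Z) = H(X|Z) + H(Y|Z) - H(X,Y|Z)

H(Z) = 0.5623
H(X,Z) = 1.0251 → H(X|Z) = 0.4628
H(Y,Z) = 1.1059 → H(Y|Z) = 0.5436
H(X,Y,Z) = 1.5383 → H(X,Y|Z) = 0.9759

I(X;Y|Z) = 0.4628 + 0.5436 - 0.9759 = 0.0304 nats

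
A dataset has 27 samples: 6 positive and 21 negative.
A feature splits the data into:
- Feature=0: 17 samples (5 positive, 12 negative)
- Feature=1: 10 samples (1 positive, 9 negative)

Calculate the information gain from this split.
0.0402 bits

Information Gain = H(Y) - H(Y|Feature)

Before split:
P(positive) = 6/27 = 0.2222
H(Y) = 0.7642 bits

After split:
Feature=0: H = 0.8740 bits (weight = 17/27)
Feature=1: H = 0.4690 bits (weight = 10/27)
H(Y|Feature) = (17/27)×0.8740 + (10/27)×0.4690 = 0.7240 bits

Information Gain = 0.7642 - 0.7240 = 0.0402 bits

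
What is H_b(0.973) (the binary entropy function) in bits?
0.1791 bits

The binary entropy function is:
H(p) = -p log(p) - (1-p) log(1-p)

H(0.973) = -0.973 × log_2(0.973) - 0.027 × log_2(0.027)
H(0.973) = 0.1791 bits

Note: Binary entropy is maximized at p=0.5 (H=1 bit) and minimized at p=0 or p=1 (H=0).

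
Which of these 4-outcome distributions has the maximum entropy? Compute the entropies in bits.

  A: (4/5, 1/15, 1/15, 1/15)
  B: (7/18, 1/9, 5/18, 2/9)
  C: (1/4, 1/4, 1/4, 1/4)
C

For a discrete distribution over n outcomes, entropy is maximized by the uniform distribution.

Computing entropies:
H(A) = 1.0389 bits
H(B) = 1.8776 bits
H(C) = 2.0000 bits

The uniform distribution (where all probabilities equal 1/4) achieves the maximum entropy of log_2(4) = 2.0000 bits.

Distribution C has the highest entropy.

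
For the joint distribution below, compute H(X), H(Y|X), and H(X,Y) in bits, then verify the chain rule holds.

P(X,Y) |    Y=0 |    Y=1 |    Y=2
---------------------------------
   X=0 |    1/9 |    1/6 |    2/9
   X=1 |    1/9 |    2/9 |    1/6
H(X,Y) = 2.5305, H(X) = 1.0000, H(Y|X) = 1.5305 (all in bits)

Chain rule: H(X,Y) = H(X) + H(Y|X)

Left side — joint entropy directly:
H(X,Y) = -Σ p(x,y) log p(x,y) = 2.5305 bits

Right side — compute H(Y|X) from the conditional distributions:
P(X) = (1/2, 1/2), so H(X) = 1.0000 bits
H(Y|X) = Σ_x P(X=x) · H(Y|X=x):
  P(Y|X=0) = (2/9, 1/3, 4/9), H(Y|X=0) = 1.5305, weight P(X=0) = 1/2
  P(Y|X=1) = (2/9, 4/9, 1/3), H(Y|X=1) = 1.5305, weight P(X=1) = 1/2
H(Y|X) = 1.5305 bits

H(X) + H(Y|X) = 1.0000 + 1.5305 = 2.5305 bits

Both sides equal 2.5305 bits. ✓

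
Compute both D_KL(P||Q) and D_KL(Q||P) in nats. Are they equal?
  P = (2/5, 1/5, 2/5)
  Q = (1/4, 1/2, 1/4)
D_KL(P||Q) = 0.1927, D_KL(Q||P) = 0.2231

KL divergence is not symmetric: D_KL(P||Q) ≠ D_KL(Q||P) in general.

D_KL(P||Q) = 0.1927 nats
D_KL(Q||P) = 0.2231 nats

No, they are not equal!

This asymmetry is why KL divergence is not a true distance metric.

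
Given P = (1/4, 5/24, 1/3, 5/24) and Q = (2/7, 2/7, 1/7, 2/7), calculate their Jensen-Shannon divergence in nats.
0.0263 nats

Jensen-Shannon divergence is:
JSD(P||Q) = 0.5 × D_KL(P||M) + 0.5 × D_KL(Q||M)
where M = 0.5 × (P + Q) is the mixture distribution.

M = 0.5 × (1/4, 5/24, 1/3, 5/24) + 0.5 × (2/7, 2/7, 1/7, 2/7) = (0.267857, 0.247024, 5/21, 0.247024)

D_KL(P||M) = 0.0239 nats
D_KL(Q||M) = 0.0286 nats

JSD(P||Q) = 0.5 × 0.0239 + 0.5 × 0.0286 = 0.0263 nats

Unlike KL divergence, JSD is symmetric and bounded: 0 ≤ JSD ≤ log(2).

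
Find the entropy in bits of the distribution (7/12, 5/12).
0.9799 bits

Shannon entropy is H(X) = -Σ p(x) log p(x).

For P = (7/12, 5/12):
H = -7/12 × log_2(7/12) -5/12 × log_2(5/12)
H = 0.9799 bits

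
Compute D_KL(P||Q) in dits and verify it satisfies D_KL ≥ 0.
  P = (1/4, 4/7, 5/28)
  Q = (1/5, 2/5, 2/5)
0.0502 dits

KL divergence satisfies the Gibbs inequality: D_KL(P||Q) ≥ 0 for all distributions P, Q.

D_KL(P||Q) = Σ p(x) log(p(x)/q(x))
Term by term:
  x=0: 1/4 × log_10[(1/4)/(1/5)] = 0.0242
  x=1: 4/7 × log_10[(4/7)/(2/5)] = 0.0885
  x=2: 5/28 × log_10[(5/28)/(2/5)] = -0.0625
D_KL(P||Q) = 0.0502 dits

D_KL(P||Q) = 0.0502 ≥ 0 ✓

This non-negativity is a fundamental property: relative entropy cannot be negative because it measures how different Q is from P.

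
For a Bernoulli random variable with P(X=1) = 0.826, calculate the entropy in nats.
0.4622 nats

The binary entropy function is:
H(p) = -p log(p) - (1-p) log(1-p)

H(0.826) = -0.826 × log_e(0.826) - 0.174 × log_e(0.174)
H(0.826) = 0.4622 nats

Note: Binary entropy is maximized at p=0.5 (H=1 bit) and minimized at p=0 or p=1 (H=0).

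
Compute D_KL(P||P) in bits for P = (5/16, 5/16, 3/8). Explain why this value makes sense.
0.0000 bits

KL divergence satisfies the Gibbs inequality: D_KL(P||Q) ≥ 0 for all distributions P, Q.

D_KL(P||Q) = Σ p(x) log(p(x)/q(x))
Each term is p(x) × log_2(p(x)/p(x)) = p(x) × log_2(1) = 0, so the sum is 0.
D_KL(P||Q) = 0.0000 bits

When P = Q, the KL divergence is exactly 0, as there is no 'divergence' between identical distributions.

This non-negativity is a fundamental property: relative entropy cannot be negative because it measures how different Q is from P.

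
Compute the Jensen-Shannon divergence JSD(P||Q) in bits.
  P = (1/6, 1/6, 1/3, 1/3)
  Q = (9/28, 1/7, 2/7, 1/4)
0.0243 bits

Jensen-Shannon divergence is:
JSD(P||Q) = 0.5 × D_KL(P||M) + 0.5 × D_KL(Q||M)
where M = 0.5 × (P + Q) is the mixture distribution.

M = 0.5 × (1/6, 1/6, 1/3, 1/3) + 0.5 × (9/28, 1/7, 2/7, 1/4) = (0.244048, 0.154762, 0.309524, 7/24)

D_KL(P||M) = 0.0260 bits
D_KL(Q||M) = 0.0226 bits

JSD(P||Q) = 0.5 × 0.0260 + 0.5 × 0.0226 = 0.0243 bits

Unlike KL divergence, JSD is symmetric and bounded: 0 ≤ JSD ≤ log(2).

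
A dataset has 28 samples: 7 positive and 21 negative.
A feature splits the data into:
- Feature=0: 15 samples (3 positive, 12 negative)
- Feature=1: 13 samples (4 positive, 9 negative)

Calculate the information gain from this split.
0.0111 bits

Information Gain = H(Y) - H(Y|Feature)

Before split:
P(positive) = 7/28 = 0.2500
H(Y) = 0.8113 bits

After split:
Feature=0: H = 0.7219 bits (weight = 15/28)
Feature=1: H = 0.8905 bits (weight = 13/28)
H(Y|Feature) = (15/28)×0.7219 + (13/28)×0.8905 = 0.8002 bits

Information Gain = 0.8113 - 0.8002 = 0.0111 bits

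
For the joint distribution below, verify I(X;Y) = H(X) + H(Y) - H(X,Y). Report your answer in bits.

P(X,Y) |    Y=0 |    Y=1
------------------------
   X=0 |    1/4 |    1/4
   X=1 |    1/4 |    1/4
I(X;Y) = 0.0000 bits

Mutual information has multiple equivalent forms:
- I(X;Y) = H(X) - H(X|Y)
- I(X;Y) = H(Y) - H(Y|X)
- I(X;Y) = H(X) + H(Y) - H(X,Y)

Computing all quantities:
H(X) = 1.0000, H(Y) = 1.0000, H(X,Y) = 2.0000
H(X|Y) = 1.0000, H(Y|X) = 1.0000

Verification:
H(X) - H(X|Y) = 1.0000 - 1.0000 = 0.0000
H(Y) - H(Y|X) = 1.0000 - 1.0000 = 0.0000
H(X) + H(Y) - H(X,Y) = 1.0000 + 1.0000 - 2.0000 = 0.0000

All forms give I(X;Y) = 0.0000 bits. ✓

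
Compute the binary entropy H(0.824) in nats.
0.4653 nats

The binary entropy function is:
H(p) = -p log(p) - (1-p) log(1-p)

H(0.824) = -0.824 × log_e(0.824) - 0.176 × log_e(0.176)
H(0.824) = 0.4653 nats

Note: Binary entropy is maximized at p=0.5 (H=1 bit) and minimized at p=0 or p=1 (H=0).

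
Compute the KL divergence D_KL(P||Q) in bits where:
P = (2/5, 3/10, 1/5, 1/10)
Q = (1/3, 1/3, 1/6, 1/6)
0.0385 bits

KL divergence: D_KL(P||Q) = Σ p(x) log(p(x)/q(x))

Computing term by term:
  x=0: 2/5 × log_2[(2/5)/(1/3)] = 2/5 × 0.2630 = 0.1052
  x=1: 3/10 × log_2[(3/10)/(1/3)] = 3/10 × -0.1520 = -0.0456
  x=2: 1/5 × log_2[(1/5)/(1/6)] = 1/5 × 0.2630 = 0.0526
  x=3: 1/10 × log_2[(1/10)/(1/6)] = 1/10 × -0.7370 = -0.0737

D_KL(P||Q) = 0.0385 bits

Note: KL divergence is always non-negative and equals 0 iff P = Q.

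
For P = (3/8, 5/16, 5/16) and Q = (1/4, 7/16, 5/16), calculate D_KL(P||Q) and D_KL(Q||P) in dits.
D_KL(P||Q) = 0.0204, D_KL(Q||P) = 0.0199

KL divergence is not symmetric: D_KL(P||Q) ≠ D_KL(Q||P) in general.

D_KL(P||Q) = 0.0204 dits
D_KL(Q||P) = 0.0199 dits

No, they are not equal!

This asymmetry is why KL divergence is not a true distance metric.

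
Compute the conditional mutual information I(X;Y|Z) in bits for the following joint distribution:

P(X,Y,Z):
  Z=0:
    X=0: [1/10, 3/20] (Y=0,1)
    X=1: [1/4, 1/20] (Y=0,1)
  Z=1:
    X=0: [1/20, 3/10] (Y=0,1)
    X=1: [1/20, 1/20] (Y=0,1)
0.1192 bits

Conditional mutual information: I(X;Y|Z) = H(X|Z) + H(Y|Z) - H(X,Y|Z)

H(Z) = 0.9928
H(X,Z) = 1.8834 → H(X|Z) = 0.8906
H(Y,Z) = 1.8568 → H(Y|Z) = 0.8640
H(X,Y,Z) = 2.6282 → H(X,Y|Z) = 1.6354

I(X;Y|Z) = 0.8906 + 0.8640 - 1.6354 = 0.1192 bits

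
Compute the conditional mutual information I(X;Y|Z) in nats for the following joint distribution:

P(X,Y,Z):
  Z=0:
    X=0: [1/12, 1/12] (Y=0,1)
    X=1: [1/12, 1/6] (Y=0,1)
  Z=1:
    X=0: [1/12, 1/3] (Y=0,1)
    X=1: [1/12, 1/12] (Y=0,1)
0.0307 nats

Conditional mutual information: I(X;Y|Z) = H(X|Z) + H(Y|Z) - H(X,Y|Z)

H(Z) = 0.6792
H(X,Z) = 1.3086 → H(X|Z) = 0.6294
H(Y,Z) = 1.3086 → H(Y|Z) = 0.6294
H(X,Y,Z) = 1.9073 → H(X,Y|Z) = 1.2281

I(X;Y|Z) = 0.6294 + 0.6294 - 1.2281 = 0.0307 nats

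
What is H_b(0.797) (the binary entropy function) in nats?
0.5045 nats

The binary entropy function is:
H(p) = -p log(p) - (1-p) log(1-p)

H(0.797) = -0.797 × log_e(0.797) - 0.203 × log_e(0.203)
H(0.797) = 0.5045 nats

Note: Binary entropy is maximized at p=0.5 (H=1 bit) and minimized at p=0 or p=1 (H=0).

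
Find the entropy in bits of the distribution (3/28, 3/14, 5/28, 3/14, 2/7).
2.2579 bits

Shannon entropy is H(X) = -Σ p(x) log p(x).

For P = (3/28, 3/14, 5/28, 3/14, 2/7):
H = -3/28 × log_2(3/28) -3/14 × log_2(3/14) -5/28 × log_2(5/28) -3/14 × log_2(3/14) -2/7 × log_2(2/7)
H = 2.2579 bits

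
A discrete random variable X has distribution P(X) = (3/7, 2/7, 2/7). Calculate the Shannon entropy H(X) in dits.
0.4686 dits

Shannon entropy is H(X) = -Σ p(x) log p(x).

For P = (3/7, 2/7, 2/7):
H = -3/7 × log_10(3/7) -2/7 × log_10(2/7) -2/7 × log_10(2/7)
H = 0.4686 dits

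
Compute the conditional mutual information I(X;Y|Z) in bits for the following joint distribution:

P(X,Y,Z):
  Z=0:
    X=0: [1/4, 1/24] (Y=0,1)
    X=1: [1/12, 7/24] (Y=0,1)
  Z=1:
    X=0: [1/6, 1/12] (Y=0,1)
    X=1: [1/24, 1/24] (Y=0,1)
0.2128 bits

Conditional mutual information: I(X;Y|Z) = H(X|Z) + H(Y|Z) - H(X,Y|Z)

H(Z) = 0.9183
H(X,Z) = 1.8479 → H(X|Z) = 0.9296
H(Y,Z) = 1.9031 → H(Y|Z) = 0.9848
H(X,Y,Z) = 2.6199 → H(X,Y|Z) = 1.7016

I(X;Y|Z) = 0.9296 + 0.9848 - 1.7016 = 0.2128 bits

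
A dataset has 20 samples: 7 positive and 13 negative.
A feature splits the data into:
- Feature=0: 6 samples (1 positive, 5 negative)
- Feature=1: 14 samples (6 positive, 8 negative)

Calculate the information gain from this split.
0.0494 bits

Information Gain = H(Y) - H(Y|Feature)

Before split:
P(positive) = 7/20 = 0.3500
H(Y) = 0.9341 bits

After split:
Feature=0: H = 0.6500 bits (weight = 6/20)
Feature=1: H = 0.9852 bits (weight = 14/20)
H(Y|Feature) = (6/20)×0.6500 + (14/20)×0.9852 = 0.8847 bits

Information Gain = 0.9341 - 0.8847 = 0.0494 bits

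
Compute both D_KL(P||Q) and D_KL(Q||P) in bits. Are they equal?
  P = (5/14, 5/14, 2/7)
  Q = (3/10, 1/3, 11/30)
D_KL(P||Q) = 0.0226, D_KL(Q||P) = 0.0233

KL divergence is not symmetric: D_KL(P||Q) ≠ D_KL(Q||P) in general.

D_KL(P||Q) = 0.0226 bits
D_KL(Q||P) = 0.0233 bits

No, they are not equal!

This asymmetry is why KL divergence is not a true distance metric.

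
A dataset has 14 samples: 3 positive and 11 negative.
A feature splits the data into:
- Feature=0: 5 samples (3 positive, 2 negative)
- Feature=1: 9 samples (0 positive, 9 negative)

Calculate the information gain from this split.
0.4028 bits

Information Gain = H(Y) - H(Y|Feature)

Before split:
P(positive) = 3/14 = 0.2143
H(Y) = 0.7496 bits

After split:
Feature=0: H = 0.9710 bits (weight = 5/14)
Feature=1: H = 0.0000 bits (weight = 9/14)
H(Y|Feature) = (5/14)×0.9710 + (9/14)×0.0000 = 0.3468 bits

Information Gain = 0.7496 - 0.3468 = 0.4028 bits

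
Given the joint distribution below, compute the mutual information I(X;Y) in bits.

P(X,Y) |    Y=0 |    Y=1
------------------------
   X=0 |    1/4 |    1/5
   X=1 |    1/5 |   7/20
0.0267 bits

Mutual information: I(X;Y) = H(X) + H(Y) - H(X,Y)

Marginals:
P(X) = (9/20, 11/20), H(X) = 0.9928 bits
P(Y) = (9/20, 11/20), H(Y) = 0.9928 bits

Joint entropy: H(X,Y) = 1.9589 bits

I(X;Y) = 0.9928 + 0.9928 - 1.9589 = 0.0267 bits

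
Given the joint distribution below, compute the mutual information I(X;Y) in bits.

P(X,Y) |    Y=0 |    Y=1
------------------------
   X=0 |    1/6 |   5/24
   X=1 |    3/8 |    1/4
0.0165 bits

Mutual information: I(X;Y) = H(X) + H(Y) - H(X,Y)

Marginals:
P(X) = (3/8, 5/8), H(X) = 0.9544 bits
P(Y) = (13/24, 11/24), H(Y) = 0.9950 bits

Joint entropy: H(X,Y) = 1.9329 bits

I(X;Y) = 0.9544 + 0.9950 - 1.9329 = 0.0165 bits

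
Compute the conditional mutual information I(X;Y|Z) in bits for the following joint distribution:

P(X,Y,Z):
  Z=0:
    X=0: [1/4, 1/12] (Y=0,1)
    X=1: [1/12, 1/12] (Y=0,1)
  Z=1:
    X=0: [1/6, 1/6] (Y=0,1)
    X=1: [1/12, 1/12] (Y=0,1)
0.0221 bits

Conditional mutual information: I(X;Y|Z) = H(X|Z) + H(Y|Z) - H(X,Y|Z)

H(Z) = 1.0000
H(X,Z) = 1.9183 → H(X|Z) = 0.9183
H(Y,Z) = 1.9591 → H(Y|Z) = 0.9591
H(X,Y,Z) = 2.8554 → H(X,Y|Z) = 1.8554

I(X;Y|Z) = 0.9183 + 0.9591 - 1.8554 = 0.0221 bits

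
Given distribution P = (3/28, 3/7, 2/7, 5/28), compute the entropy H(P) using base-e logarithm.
1.2680 nats

Shannon entropy is H(X) = -Σ p(x) log p(x).

For P = (3/28, 3/7, 2/7, 5/28):
H = -3/28 × log_e(3/28) -3/7 × log_e(3/7) -2/7 × log_e(2/7) -5/28 × log_e(5/28)
H = 1.2680 nats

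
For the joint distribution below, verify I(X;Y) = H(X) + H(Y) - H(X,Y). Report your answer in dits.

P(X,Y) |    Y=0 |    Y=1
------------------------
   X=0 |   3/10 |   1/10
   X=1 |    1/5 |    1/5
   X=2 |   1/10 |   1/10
I(X;Y) = 0.0140 dits

Mutual information has multiple equivalent forms:
- I(X;Y) = H(X) - H(X|Y)
- I(X;Y) = H(Y) - H(Y|X)
- I(X;Y) = H(X) + H(Y) - H(X,Y)

Computing all quantities:
H(X) = 0.4581, H(Y) = 0.2923, H(X,Y) = 0.7365
H(X|Y) = 0.4442, H(Y|X) = 0.2783

Verification:
H(X) - H(X|Y) = 0.4581 - 0.4442 = 0.0140
H(Y) - H(Y|X) = 0.2923 - 0.2783 = 0.0140
H(X) + H(Y) - H(X,Y) = 0.4581 + 0.2923 - 0.7365 = 0.0140

All forms give I(X;Y) = 0.0140 dits. ✓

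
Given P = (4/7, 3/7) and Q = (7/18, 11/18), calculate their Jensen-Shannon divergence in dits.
0.0073 dits

Jensen-Shannon divergence is:
JSD(P||Q) = 0.5 × D_KL(P||M) + 0.5 × D_KL(Q||M)
where M = 0.5 × (P + Q) is the mixture distribution.

M = 0.5 × (4/7, 3/7) + 0.5 × (7/18, 11/18) = (0.480159, 0.519841)

D_KL(P||M) = 0.0073 dits
D_KL(Q||M) = 0.0073 dits

JSD(P||Q) = 0.5 × 0.0073 + 0.5 × 0.0073 = 0.0073 dits

Unlike KL divergence, JSD is symmetric and bounded: 0 ≤ JSD ≤ log(2).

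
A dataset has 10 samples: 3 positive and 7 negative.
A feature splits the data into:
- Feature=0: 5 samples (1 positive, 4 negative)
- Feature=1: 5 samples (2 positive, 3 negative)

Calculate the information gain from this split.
0.0349 bits

Information Gain = H(Y) - H(Y|Feature)

Before split:
P(positive) = 3/10 = 0.3000
H(Y) = 0.8813 bits

After split:
Feature=0: H = 0.7219 bits (weight = 5/10)
Feature=1: H = 0.9710 bits (weight = 5/10)
H(Y|Feature) = (5/10)×0.7219 + (5/10)×0.9710 = 0.8464 bits

Information Gain = 0.8813 - 0.8464 = 0.0349 bits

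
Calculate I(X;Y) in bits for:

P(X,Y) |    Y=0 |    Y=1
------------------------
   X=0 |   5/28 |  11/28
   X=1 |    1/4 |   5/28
0.0533 bits

Mutual information: I(X;Y) = H(X) + H(Y) - H(X,Y)

Marginals:
P(X) = (4/7, 3/7), H(X) = 0.9852 bits
P(Y) = (3/7, 4/7), H(Y) = 0.9852 bits

Joint entropy: H(X,Y) = 1.9172 bits

I(X;Y) = 0.9852 + 0.9852 - 1.9172 = 0.0533 bits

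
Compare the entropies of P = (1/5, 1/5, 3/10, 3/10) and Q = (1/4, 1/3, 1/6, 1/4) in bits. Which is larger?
P

Computing entropies in bits:
H(P) = 1.9710
H(Q) = 1.9591

Distribution P has higher entropy.

Intuition: The distribution closer to uniform (more spread out) has higher entropy.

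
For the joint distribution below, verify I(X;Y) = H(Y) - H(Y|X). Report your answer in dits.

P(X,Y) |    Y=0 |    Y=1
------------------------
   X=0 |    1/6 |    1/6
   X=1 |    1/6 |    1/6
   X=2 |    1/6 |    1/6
I(X;Y) = 0.0000 dits

Mutual information has multiple equivalent forms:
- I(X;Y) = H(X) - H(X|Y)
- I(X;Y) = H(Y) - H(Y|X)
- I(X;Y) = H(X) + H(Y) - H(X,Y)

Computing all quantities:
H(X) = 0.4771, H(Y) = 0.3010, H(X,Y) = 0.7782
H(X|Y) = 0.4771, H(Y|X) = 0.3010

Verification:
H(X) - H(X|Y) = 0.4771 - 0.4771 = 0.0000
H(Y) - H(Y|X) = 0.3010 - 0.3010 = 0.0000
H(X) + H(Y) - H(X,Y) = 0.4771 + 0.3010 - 0.7782 = 0.0000

All forms give I(X;Y) = 0.0000 dits. ✓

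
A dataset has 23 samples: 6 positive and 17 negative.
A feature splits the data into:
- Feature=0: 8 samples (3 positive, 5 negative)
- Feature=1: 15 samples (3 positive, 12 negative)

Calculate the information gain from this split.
0.0253 bits

Information Gain = H(Y) - H(Y|Feature)

Before split:
P(positive) = 6/23 = 0.2609
H(Y) = 0.8281 bits

After split:
Feature=0: H = 0.9544 bits (weight = 8/23)
Feature=1: H = 0.7219 bits (weight = 15/23)
H(Y|Feature) = (8/23)×0.9544 + (15/23)×0.7219 = 0.8028 bits

Information Gain = 0.8281 - 0.8028 = 0.0253 bits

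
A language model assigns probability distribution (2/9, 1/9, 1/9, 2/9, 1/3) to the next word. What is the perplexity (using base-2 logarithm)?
4.5858

Perplexity is 2^H (or exp(H) for natural log).

First, H = -Σ p log p = 2.1972 bits
Perplexity = 2^2.1972 = 4.5858

Interpretation: The model's uncertainty is equivalent to choosing uniformly among 4.6 options.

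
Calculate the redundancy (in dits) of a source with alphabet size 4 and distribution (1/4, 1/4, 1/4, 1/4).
0.0000 dits

Redundancy measures how far a source is from maximum entropy:
R = H_max - H(X)

Maximum entropy for 4 symbols: H_max = log_10(4) = 0.6021 dits
Actual entropy: H(X) = 0.6021 dits
Redundancy: R = 0.6021 - 0.6021 = 0.0000 dits

This redundancy represents potential for compression: the source could be compressed by 0.0000 dits per symbol.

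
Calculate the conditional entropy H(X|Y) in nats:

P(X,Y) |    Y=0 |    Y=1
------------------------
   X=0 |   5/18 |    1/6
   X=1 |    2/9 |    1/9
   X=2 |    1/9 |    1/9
1.0528 nats

Using the chain rule: H(X|Y) = H(X,Y) - H(Y)

First, compute H(X,Y) = 1.7211 nats

Marginal P(Y) = (11/18, 7/18)
H(Y) = 0.6682 nats

H(X|Y) = H(X,Y) - H(Y) = 1.7211 - 0.6682 = 1.0528 nats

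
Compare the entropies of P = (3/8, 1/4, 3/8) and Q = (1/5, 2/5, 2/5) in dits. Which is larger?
P

Computing entropies in dits:
H(P) = 0.4700
H(Q) = 0.4581

Distribution P has higher entropy.

Intuition: The distribution closer to uniform (more spread out) has higher entropy.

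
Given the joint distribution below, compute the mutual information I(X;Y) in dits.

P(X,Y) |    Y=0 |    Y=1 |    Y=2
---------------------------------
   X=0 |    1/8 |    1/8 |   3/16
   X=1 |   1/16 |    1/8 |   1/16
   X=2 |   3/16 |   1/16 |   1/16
0.0286 dits

Mutual information: I(X;Y) = H(X) + H(Y) - H(X,Y)

Marginals:
P(X) = (7/16, 1/4, 5/16), H(X) = 0.4654 dits
P(Y) = (3/8, 5/16, 5/16), H(Y) = 0.4755 dits

Joint entropy: H(X,Y) = 0.9123 dits

I(X;Y) = 0.4654 + 0.4755 - 0.9123 = 0.0286 dits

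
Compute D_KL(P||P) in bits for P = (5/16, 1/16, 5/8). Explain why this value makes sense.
0.0000 bits

KL divergence satisfies the Gibbs inequality: D_KL(P||Q) ≥ 0 for all distributions P, Q.

D_KL(P||Q) = Σ p(x) log(p(x)/q(x))
Each term is p(x) × log_2(p(x)/p(x)) = p(x) × log_2(1) = 0, so the sum is 0.
D_KL(P||Q) = 0.0000 bits

When P = Q, the KL divergence is exactly 0, as there is no 'divergence' between identical distributions.

This non-negativity is a fundamental property: relative entropy cannot be negative because it measures how different Q is from P.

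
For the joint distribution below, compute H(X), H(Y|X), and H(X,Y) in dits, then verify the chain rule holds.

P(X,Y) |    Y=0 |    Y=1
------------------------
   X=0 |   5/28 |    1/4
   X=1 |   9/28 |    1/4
H(X,Y) = 0.5931, H(X) = 0.2966, H(Y|X) = 0.2965 (all in dits)

Chain rule: H(X,Y) = H(X) + H(Y|X)

Left side — joint entropy directly:
H(X,Y) = -Σ p(x,y) log p(x,y) = 0.5931 dits

Right side — compute H(Y|X) from the conditional distributions:
P(X) = (3/7, 4/7), so H(X) = 0.2966 dits
H(Y|X) = Σ_x P(X=x) · H(Y|X=x):
  P(Y|X=0) = (5/12, 7/12), H(Y|X=0) = 0.2950, weight P(X=0) = 3/7
  P(Y|X=1) = (9/16, 7/16), H(Y|X=1) = 0.2976, weight P(X=1) = 4/7
H(Y|X) = 0.2965 dits

H(X) + H(Y|X) = 0.2966 + 0.2965 = 0.5931 dits

Both sides equal 0.5931 dits. ✓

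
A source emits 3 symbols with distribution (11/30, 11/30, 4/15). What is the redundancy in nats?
0.0104 nats

Redundancy measures how far a source is from maximum entropy:
R = H_max - H(X)

Maximum entropy for 3 symbols: H_max = log_e(3) = 1.0986 nats
Actual entropy: H(X) = 1.0882 nats
Redundancy: R = 1.0986 - 1.0882 = 0.0104 nats

This redundancy represents potential for compression: the source could be compressed by 0.0104 nats per symbol.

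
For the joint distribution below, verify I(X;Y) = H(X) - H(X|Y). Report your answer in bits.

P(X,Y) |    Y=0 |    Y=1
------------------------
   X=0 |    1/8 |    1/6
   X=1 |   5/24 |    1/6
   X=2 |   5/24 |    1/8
I(X;Y) = 0.0178 bits

Mutual information has multiple equivalent forms:
- I(X;Y) = H(X) - H(X|Y)
- I(X;Y) = H(Y) - H(Y|X)
- I(X;Y) = H(X) + H(Y) - H(X,Y)

Computing all quantities:
H(X) = 1.5774, H(Y) = 0.9950, H(X,Y) = 2.5546
H(X|Y) = 1.5596, H(Y|X) = 0.9772

Verification:
H(X) - H(X|Y) = 1.5774 - 1.5596 = 0.0178
H(Y) - H(Y|X) = 0.9950 - 0.9772 = 0.0178
H(X) + H(Y) - H(X,Y) = 1.5774 + 0.9950 - 2.5546 = 0.0178

All forms give I(X;Y) = 0.0178 bits. ✓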